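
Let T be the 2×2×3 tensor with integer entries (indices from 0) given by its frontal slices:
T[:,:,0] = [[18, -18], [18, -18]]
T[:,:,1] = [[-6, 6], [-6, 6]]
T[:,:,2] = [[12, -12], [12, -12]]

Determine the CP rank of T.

1

Lower bound: T ≠ 0 (e.g. T[0,0,0] = 18), so rank(T) ≥ 1.
Upper bound: if T = a ⊗ b ⊗ c then every fibre of T is a multiple of the corresponding factor, so read the factors off the fibres through the nonzero entry T[0,0,0] = 18.
The mode-1 fibre T[:,0,0] = [18, 18] gives a = [1, 1] (primitive direction); the mode-2 fibre T[0,:,0] = [18, -18] gives b = [1, -1]; then c[k] = T[0,0,k] / (a[0]·b[0]) = [18, -6, 12] / 1 = [18, -6, 12].
Expanding [1, 1] ⊗ [1, -1] ⊗ [18, -6, 12] reproduces all 12 entries of T, so T = [1, 1] ⊗ [1, -1] ⊗ [18, -6, 12] and rank(T) ≤ 1.
These bounds meet, so rank(T) = 1.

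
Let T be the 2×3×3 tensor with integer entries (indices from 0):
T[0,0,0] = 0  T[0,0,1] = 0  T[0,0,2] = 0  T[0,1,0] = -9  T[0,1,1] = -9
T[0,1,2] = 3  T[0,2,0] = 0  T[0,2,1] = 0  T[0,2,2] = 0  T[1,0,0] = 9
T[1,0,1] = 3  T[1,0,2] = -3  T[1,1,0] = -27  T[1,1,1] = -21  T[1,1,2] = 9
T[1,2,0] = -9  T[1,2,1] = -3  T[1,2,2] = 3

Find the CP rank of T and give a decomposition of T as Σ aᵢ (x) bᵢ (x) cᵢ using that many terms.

Lower bound: the mode-1 unfolding of T (rows indexed by i, columns by (j,k) = (0,0), (0,1), (0,2), (1,0), (1,1), (1,2), (2,0), (2,1), (2,2)) is [[0, 0, 0, -9, -9, 3, 0, 0, 0], [9, 3, -3, -27, -21, 9, -9, -3, 3]].
There the 2×2 minor on rows i ∈ {0, 1}, columns (j,k) ∈ {(0,0), (1,0)} is det [[0, -9], [9, -27]] = 81 ≠ 0, so this unfolding has rank ≥ 2; CP rank is at least every unfolding rank, so rank(T) ≥ 2. (Flattening ranks never certify an upper bound on CP rank; for that we must actually write T with 2 rank-1 terms.)
Upper bound — finding two terms. Write S_k = T[:,:,k] for the frontal slices: S₀ = [[0, -9, 0], [9, -27, -9]], S₁ = [[0, -9, 0], [3, -21, -3]], S₂ = [[0, 3, 0], [-3, 9, 3]].
If T = a₁ (x) b₁ (x) c₁ + a₂ (x) b₂ (x) c₂ then each S_k = c₁[k]·a₁b₁ᵀ + c₂[k]·a₂b₂ᵀ. S₀ and S₁ are linearly independent, so a₁b₁ᵀ and a₂b₂ᵀ must span the same plane of matrices: they are the rank-1 matrices of the form x·S₀ + y·S₁.
The 2×2 minor of x·S₀ + y·S₁ on rows {0,1}, columns {0,1} is 81·x² + 108·xy + 27·y² = 27·(x + y)(3·x + y), vanishing at (x:y) = (1:-1) and (1:-3).
M₁ = S₀ − S₁ = [[0, 0, 0], [6, -6, -6]] = 6·(0, 1)(1, -1, -1)ᵀ and M₂ = S₀ − 3·S₁ = [[0, 18, 0], [0, 36, 0]] = 18·(1, 2)(0, 1, 0)ᵀ, so take a₁ = (0, 1), b₁ = (1, -1, -1), a₂ = (1, 2), b₂ = (0, 1, 0).
Each slice is an integer combination of E₁ = a₁b₁ᵀ and E₂ = a₂b₂ᵀ: S₀ = 9·E₁ − 9·E₂, S₁ = 3·E₁ − 9·E₂, S₂ = −3·E₁ + 3·E₂; reading off coefficients, c₁ = (9, 3, -3) and c₂ = (-9, -9, 3).
Hence T = (0, 1) (x) (1, -1, -1) (x) (9, 3, -3) + (1, 2) (x) (0, 1, 0) (x) (-9, -9, 3), so rank(T) ≤ 2.
These bounds meet, so rank(T) = 2.
Check entry T[0,0,2] = 0: (0)·(1)·(-3) + (1)·(0)·(3) = 0.

rank(T) = 2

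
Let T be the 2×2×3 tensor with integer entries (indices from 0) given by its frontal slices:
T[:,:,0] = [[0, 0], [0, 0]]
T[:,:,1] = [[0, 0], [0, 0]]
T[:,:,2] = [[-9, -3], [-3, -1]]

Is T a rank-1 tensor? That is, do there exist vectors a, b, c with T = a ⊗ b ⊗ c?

Yes

If T = a ⊗ b ⊗ c then every fibre of T is a multiple of the corresponding factor, so read the factors off the fibres through the nonzero entry T[0,0,2] = -9.
The mode-1 fibre T[:,0,2] = [-9, -3] gives a = [3, 1] (primitive direction); the mode-2 fibre T[0,:,2] = [-9, -3] gives b = [3, 1]; then c[k] = T[0,0,k] / (a[0]·b[0]) = [0, 0, -9] / 9 = [0, 0, -1].
Expanding [3, 1] ⊗ [3, 1] ⊗ [0, 0, -1] reproduces all 12 entries of T, so T = [3, 1] ⊗ [3, 1] ⊗ [0, 0, -1] and rank(T) ≤ 1.
Equivalently every frontal slice T[:,:,k] is c[k] times the rank-1 matrix [3, 1] ⊗ [3, 1]. So T has rank 1 (it is nonzero).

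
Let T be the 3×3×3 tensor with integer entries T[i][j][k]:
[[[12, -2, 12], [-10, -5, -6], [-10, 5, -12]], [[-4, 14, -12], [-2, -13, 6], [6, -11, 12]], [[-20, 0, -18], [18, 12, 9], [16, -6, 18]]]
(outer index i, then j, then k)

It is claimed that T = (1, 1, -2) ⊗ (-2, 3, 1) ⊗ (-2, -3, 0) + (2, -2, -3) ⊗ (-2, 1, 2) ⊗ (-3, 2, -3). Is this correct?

Reconstruct entry (0,0,0) from the claimed factors: Σₗ aₗ[0]bₗ[0]cₗ[0] = (1)·(-2)·(-2) + (2)·(-2)·(-3) = 16, but T[0,0,0] = 12. The claim is false.

No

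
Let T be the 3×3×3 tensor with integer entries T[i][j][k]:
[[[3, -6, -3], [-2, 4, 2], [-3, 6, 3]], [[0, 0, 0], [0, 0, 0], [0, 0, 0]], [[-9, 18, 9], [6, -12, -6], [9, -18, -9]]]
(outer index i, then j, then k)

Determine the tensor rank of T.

1

Lower bound: T ≠ 0 (e.g. T[0,0,0] = 3), so rank(T) ≥ 1.
Upper bound: if T = a ⊗ b ⊗ c then every fibre of T is a multiple of the corresponding factor, so read the factors off the fibres through the nonzero entry T[0,0,0] = 3.
The mode-1 fibre T[:,0,0] = [3, 0, -9] gives a = [1, 0, -3] (primitive direction); the mode-2 fibre T[0,:,0] = [3, -2, -3] gives b = [3, -2, -3]; then c[k] = T[0,0,k] / (a[0]·b[0]) = [3, -6, -3] / 3 = [1, -2, -1].
Expanding [1, 0, -3] ⊗ [3, -2, -3] ⊗ [1, -2, -1] reproduces all 27 entries of T, so T = [1, 0, -3] ⊗ [3, -2, -3] ⊗ [1, -2, -1] and rank(T) ≤ 1.
These bounds meet, so rank(T) = 1.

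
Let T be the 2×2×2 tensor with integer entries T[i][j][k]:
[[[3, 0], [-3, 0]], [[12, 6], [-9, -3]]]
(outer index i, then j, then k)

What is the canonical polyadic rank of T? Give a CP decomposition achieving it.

Lower bound: in the mode-3 unfolding of T (rows indexed by k, columns by (i,j)) the 2×2 minor on rows k ∈ {0, 1}, columns (i,j) ∈ {(0,0), (1,0)} is det [[3, 12], [0, 6]] = 18 ≠ 0, so that unfolding has rank ≥ 2 and hence rank(T) ≥ 2 (CP rank is at least every unfolding rank, though it can be larger).
Upper bound: with S_k = T[:,:,k], the two rank-1 terms a₁b₁ᵀ, a₂b₂ᵀ are the rank-1 members of the pencil x·S₀ + y·S₁.
det(x·S₀ + y·S₁) is 9·x² + 9·xy = 9·(x + y)(x), vanishing at (x:y) = (1:-1) and (0:1).
M₁ = S₀ − S₁ = [[3, -3], [6, -6]] = 3·[1, 2][1, -1]ᵀ and M₂ = S₁ = [[0, 0], [6, -3]] = 3·[0, 1][2, -1]ᵀ, so take a₁ = [1, 2], b₁ = [1, -1], a₂ = [0, 1], b₂ = [2, -1].
Each slice is an integer combination of E₁ = a₁b₁ᵀ and E₂ = a₂b₂ᵀ: S₀ = 3·E₁ + 3·E₂, S₁ = 3·E₂; reading off coefficients, c₁ = [3, 0] and c₂ = [3, 3].
Hence T = [1, 2] ⊗ [1, -1] ⊗ [3, 0] + [0, 1] ⊗ [2, -1] ⊗ [3, 3], so rank(T) ≤ 2.
These bounds meet, so rank(T) = 2.

rank(T) = 2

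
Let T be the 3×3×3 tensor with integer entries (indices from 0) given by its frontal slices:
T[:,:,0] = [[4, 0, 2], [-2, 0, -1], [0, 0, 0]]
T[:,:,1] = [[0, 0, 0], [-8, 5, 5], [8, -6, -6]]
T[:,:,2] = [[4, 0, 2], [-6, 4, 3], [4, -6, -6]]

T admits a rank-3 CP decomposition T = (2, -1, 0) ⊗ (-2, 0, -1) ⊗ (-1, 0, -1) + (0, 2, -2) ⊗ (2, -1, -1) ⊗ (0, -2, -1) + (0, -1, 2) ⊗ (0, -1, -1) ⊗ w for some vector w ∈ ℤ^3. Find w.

Subtract the known terms from T to get the rank-1 residual R = (0, -1, 2) ⊗ (0, -1, -1) ⊗ w, so R[i,j,k] = a[i]·b[j]·w[k]. Pick indices with nonzero a[1]·b[1] = (-1)·(-1) = 1. Only the fibre through (1,1,·) is needed: R[1,1,:] = T[1,1,:] − Σₗ aₗ[1]bₗ[1]cₗ = [0, 5, 4] − (-1)·(0)·(-1, 0, -1) − (2)·(-1)·(0, -2, -1) = [0, 1, 2]. Then w[k] = R[1,1,k] / 1 for each k, giving w = [0, 1, 2] / 1 = (0, 1, 2).

w = (0, 1, 2)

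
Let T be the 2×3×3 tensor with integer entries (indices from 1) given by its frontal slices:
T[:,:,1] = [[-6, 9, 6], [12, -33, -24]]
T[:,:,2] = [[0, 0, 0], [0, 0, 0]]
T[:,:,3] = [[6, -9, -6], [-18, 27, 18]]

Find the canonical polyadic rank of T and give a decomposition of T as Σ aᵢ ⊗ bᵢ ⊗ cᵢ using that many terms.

Lower bound: the mode-2 unfolding of T (rows indexed by j, columns by (i,k) = (1,1), (1,2), (1,3), (2,1), (2,2), (2,3)) is [[-6, 0, 6, 12, 0, -18], [9, 0, -9, -33, 0, 27], [6, 0, -6, -24, 0, 18]].
There the 2×2 minor on rows j ∈ {1, 2}, columns (i,k) ∈ {(1,1), (2,1)} is det [[-6, 12], [9, -33]] = 90 ≠ 0, so this unfolding has rank ≥ 2; CP rank is at least every unfolding rank, so rank(T) ≥ 2. (This is only a lower bound: in general the CP rank may exceed every unfolding rank, so we still need to exhibit 2 rank-1 terms summing to T.)
Upper bound — finding two terms. Write S_k = T[:,:,k] for the frontal slices: S₁ = [[-6, 9, 6], [12, -33, -24]], S₂ = [[0, 0, 0], [0, 0, 0]], S₃ = [[6, -9, -6], [-18, 27, 18]].
If T = a₁ ⊗ b₁ ⊗ c₁ + a₂ ⊗ b₂ ⊗ c₂ then each S_k = c₁[k]·a₁b₁ᵀ + c₂[k]·a₂b₂ᵀ. S₁ and S₃ are linearly independent, so a₁b₁ᵀ and a₂b₂ᵀ must span the same plane of matrices: they are the rank-1 matrices of the form x·S₁ + y·S₃.
The 2×2 minor of x·S₁ + y·S₃ on rows {1,2}, columns {1,2} is 90·x² − 90·xy = 90·(x − y)(x), vanishing at (x:y) = (1:1) and (0:1).
M₁ = S₁ + S₃ = [[0, 0, 0], [-6, -6, -6]] = (-6)·[0, 1][1, 1, 1]ᵀ and M₂ = S₃ = [[6, -9, -6], [-18, 27, 18]] = 3·[1, -3][2, -3, -2]ᵀ, so take a₁ = [0, 1], b₁ = [1, 1, 1], a₂ = [1, -3], b₂ = [2, -3, -2].
Each slice is an integer combination of E₁ = a₁b₁ᵀ and E₂ = a₂b₂ᵀ: S₁ = −6·E₁ − 3·E₂, S₂ = 0, S₃ = 3·E₂; reading off coefficients, c₁ = [-6, 0, 0] and c₂ = [-3, 0, 3].
Hence T = [0, 1] ⊗ [1, 1, 1] ⊗ [-6, 0, 0] + [1, -3] ⊗ [2, -3, -2] ⊗ [-3, 0, 3], so rank(T) ≤ 2.
These bounds meet, so rank(T) = 2.
Check entry T[1,1,2] = 0: (0)·(1)·(0) + (1)·(2)·(0) = 0.

rank(T) = 2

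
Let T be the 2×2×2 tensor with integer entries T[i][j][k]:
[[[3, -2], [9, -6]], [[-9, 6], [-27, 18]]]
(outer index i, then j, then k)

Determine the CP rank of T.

1

Lower bound: T ≠ 0 (e.g. T[0,0,0] = 3), so rank(T) ≥ 1.
Upper bound: if T = a (x) b (x) c then every fibre of T is a multiple of the corresponding factor, so read the factors off the fibres through the nonzero entry T[0,0,0] = 3.
The mode-1 fibre T[:,0,0] = [3, -9] gives a = [1, -3] (primitive direction); the mode-2 fibre T[0,:,0] = [3, 9] gives b = [1, 3]; then c[k] = T[0,0,k] / (a[0]·b[0]) = [3, -2] / 1 = [3, -2].
Expanding [1, -3] (x) [1, 3] (x) [3, -2] reproduces all 8 entries of T, so T = [1, -3] (x) [1, 3] (x) [3, -2] and rank(T) ≤ 1.
These bounds meet, so rank(T) = 1.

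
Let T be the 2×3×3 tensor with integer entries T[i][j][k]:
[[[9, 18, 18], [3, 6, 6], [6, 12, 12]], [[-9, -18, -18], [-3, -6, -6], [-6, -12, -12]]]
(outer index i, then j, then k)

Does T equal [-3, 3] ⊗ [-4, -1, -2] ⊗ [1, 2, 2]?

No

Reconstruct entry (0,0,0) from the claimed factors: Σₗ aₗ[0]bₗ[0]cₗ[0] = (-3)·(-4)·(1) = 12, but T[0,0,0] = 9. The claim is false.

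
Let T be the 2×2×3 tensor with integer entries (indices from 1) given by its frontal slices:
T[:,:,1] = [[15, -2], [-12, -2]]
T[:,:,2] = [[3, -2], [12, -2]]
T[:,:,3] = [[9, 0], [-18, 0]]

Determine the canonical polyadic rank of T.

2

Lower bound: the mode-1 unfolding of T (rows indexed by i, columns by (j,k) = (1,1), (1,2), (1,3), (2,1), (2,2), (2,3)) is [[15, 3, 9, -2, -2, 0], [-12, 12, -18, -2, -2, 0]].
There the 2×2 minor on rows i ∈ {1, 2}, columns (j,k) ∈ {(1,1), (1,2)} is det [[15, 3], [-12, 12]] = 216 ≠ 0, so this unfolding has rank ≥ 2; CP rank is at least every unfolding rank, so rank(T) ≥ 2. (Flattening ranks never certify an upper bound on CP rank; for that we must actually write T with 2 rank-1 terms.)
Upper bound — finding two terms. Write S_k = T[:,:,k] for the frontal slices: S₁ = [[15, -2], [-12, -2]], S₂ = [[3, -2], [12, -2]], S₃ = [[9, 0], [-18, 0]].
If T = a₁ ∘ b₁ ∘ c₁ + a₂ ∘ b₂ ∘ c₂ then each S_k = c₁[k]·a₁b₁ᵀ + c₂[k]·a₂b₂ᵀ. S₁ and S₂ are linearly independent, so a₁b₁ᵀ and a₂b₂ᵀ must span the same plane of matrices: they are the rank-1 matrices of the form x·S₁ + y·S₂.
det(x·S₁ + y·S₂) is −54·x² − 36·xy + 18·y² = (-18)·(3·x − y)(x + y), vanishing at (x:y) = (1:3) and (1:-1).
M₁ = S₁ + 3·S₂ = [[24, -8], [24, -8]] = 8·[1, 1][3, -1]ᵀ and M₂ = S₁ − S₂ = [[12, 0], [-24, 0]] = 12·[1, -2][1, 0]ᵀ, so take a₁ = [1, 1], b₁ = [3, -1], a₂ = [1, -2], b₂ = [1, 0].
Each slice is an integer combination of E₁ = a₁b₁ᵀ and E₂ = a₂b₂ᵀ: S₁ = 2·E₁ + 9·E₂, S₂ = 2·E₁ − 3·E₂, S₃ = 9·E₂; reading off coefficients, c₁ = [2, 2, 0] and c₂ = [9, -3, 9].
Hence T = [1, 1] ∘ [3, -1] ∘ [2, 2, 0] + [1, -2] ∘ [1, 0] ∘ [9, -3, 9], so rank(T) ≤ 2.
These bounds meet, so rank(T) = 2.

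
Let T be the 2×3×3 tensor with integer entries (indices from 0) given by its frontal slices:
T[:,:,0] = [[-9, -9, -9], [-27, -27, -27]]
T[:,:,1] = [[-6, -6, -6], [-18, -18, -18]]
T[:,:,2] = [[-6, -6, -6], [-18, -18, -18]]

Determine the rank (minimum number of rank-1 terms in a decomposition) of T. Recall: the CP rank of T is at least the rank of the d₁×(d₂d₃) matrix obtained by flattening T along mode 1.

Lower bound: T ≠ 0 (e.g. T[0,0,0] = -9), so rank(T) ≥ 1.
Upper bound: if T = a ⊗ b ⊗ c then every fibre of T is a multiple of the corresponding factor, so read the factors off the fibres through the nonzero entry T[0,0,0] = -9.
The mode-1 fibre T[:,0,0] = [-9, -27] gives a = [1, 3] (primitive direction); the mode-2 fibre T[0,:,0] = [-9, -9, -9] gives b = [1, 1, 1]; then c[k] = T[0,0,k] / (a[0]·b[0]) = [-9, -6, -6] / 1 = [-9, -6, -6].
Expanding [1, 3] ⊗ [1, 1, 1] ⊗ [-9, -6, -6] reproduces all 18 entries of T, so T = [1, 3] ⊗ [1, 1, 1] ⊗ [-9, -6, -6] and rank(T) ≤ 1.
These bounds meet, so rank(T) = 1.
Check entry T[1,0,2] = -18: (3)·(1)·(-6) = -18.

1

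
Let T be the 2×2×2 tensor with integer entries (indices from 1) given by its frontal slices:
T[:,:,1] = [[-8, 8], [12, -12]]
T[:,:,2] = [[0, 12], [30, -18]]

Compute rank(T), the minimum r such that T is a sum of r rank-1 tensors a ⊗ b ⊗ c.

Lower bound: the mode-1 unfolding of T (rows indexed by i, columns by (j,k) = (1,1), (1,2), (2,1), (2,2)) is [[-8, 0, 8, 12], [12, 30, -12, -18]].
There the 2×2 minor on rows i ∈ {1, 2}, columns (j,k) ∈ {(1,1), (1,2)} is det [[-8, 0], [12, 30]] = -240 ≠ 0, so this unfolding has rank ≥ 2; CP rank is at least every unfolding rank, so rank(T) ≥ 2. (Flattening ranks never certify an upper bound on CP rank; for that we must actually write T with 2 rank-1 terms.)
Upper bound — finding two terms. Write S_k = T[:,:,k] for the frontal slices: S₁ = [[-8, 8], [12, -12]], S₂ = [[0, 12], [30, -18]].
If T = a₁ ⊗ b₁ ⊗ c₁ + a₂ ⊗ b₂ ⊗ c₂ then each S_k = c₁[k]·a₁b₁ᵀ + c₂[k]·a₂b₂ᵀ. S₁ and S₂ are linearly independent, so a₁b₁ᵀ and a₂b₂ᵀ must span the same plane of matrices: they are the rank-1 matrices of the form x·S₁ + y·S₂.
det(x·S₁ + y·S₂) is −240·xy − 360·y² = (-120)·(2·x + 3·y)(y), vanishing at (x:y) = (3:-2) and (1:0).
M₁ = 3·S₁ − 2·S₂ = [[-24, 0], [-24, 0]] = (-24)·[1, 1][1, 0]ᵀ and M₂ = S₁ = [[-8, 8], [12, -12]] = (-4)·[2, -3][1, -1]ᵀ, so take a₁ = [1, 1], b₁ = [1, 0], a₂ = [2, -3], b₂ = [1, -1].
Each slice is an integer combination of E₁ = a₁b₁ᵀ and E₂ = a₂b₂ᵀ: S₁ = −4·E₂, S₂ = 12·E₁ − 6·E₂; reading off coefficients, c₁ = [0, 12] and c₂ = [-4, -6].
Hence T = [1, 1] ⊗ [1, 0] ⊗ [0, 12] + [2, -3] ⊗ [1, -1] ⊗ [-4, -6], so rank(T) ≤ 2.
These bounds meet, so rank(T) = 2.

2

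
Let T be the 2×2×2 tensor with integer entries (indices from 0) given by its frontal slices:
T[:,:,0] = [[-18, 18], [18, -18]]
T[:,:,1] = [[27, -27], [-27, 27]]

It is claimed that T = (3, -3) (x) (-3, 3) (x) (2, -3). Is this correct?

Yes

Reconstruct entrywise from the claimed factors. For example, T[1,0,0] = 18 and Σₗ aₗ[1]bₗ[0]cₗ[0] = (-3)·(-3)·(2) = 18; checking all 8 entries, every one matches. The claim holds.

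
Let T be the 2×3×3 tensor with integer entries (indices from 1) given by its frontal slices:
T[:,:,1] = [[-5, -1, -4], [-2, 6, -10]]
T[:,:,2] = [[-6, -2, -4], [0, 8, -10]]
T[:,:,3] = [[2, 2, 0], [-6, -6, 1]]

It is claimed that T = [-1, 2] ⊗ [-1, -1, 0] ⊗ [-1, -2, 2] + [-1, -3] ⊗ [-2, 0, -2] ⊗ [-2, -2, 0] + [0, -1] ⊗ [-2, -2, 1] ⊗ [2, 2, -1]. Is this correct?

Reconstruct entry (2,1,1) from the claimed factors: Σₗ aₗ[2]bₗ[1]cₗ[1] = (2)·(-1)·(-1) + (-3)·(-2)·(-2) + (-1)·(-2)·(2) = -6, but T[2,1,1] = -2. The claim is false.

No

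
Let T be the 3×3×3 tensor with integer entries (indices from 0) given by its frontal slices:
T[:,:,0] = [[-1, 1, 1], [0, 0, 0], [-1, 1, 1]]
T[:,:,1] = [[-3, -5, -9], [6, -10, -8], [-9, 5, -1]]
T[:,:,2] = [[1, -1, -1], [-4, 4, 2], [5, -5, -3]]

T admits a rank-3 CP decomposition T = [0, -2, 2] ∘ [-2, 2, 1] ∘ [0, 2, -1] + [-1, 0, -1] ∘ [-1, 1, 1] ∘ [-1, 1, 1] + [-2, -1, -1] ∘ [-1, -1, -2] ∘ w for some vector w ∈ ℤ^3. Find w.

w = [0, -2, 0]

Subtract the known terms from T to get the rank-1 residual R = [-2, -1, -1] ∘ [-1, -1, -2] ∘ w, so R[i,j,k] = a[i]·b[j]·w[k]. Pick indices with nonzero a[0]·b[0] = (-2)·(-1) = 2. Only the fibre through (0,0,·) is needed: R[0,0,:] = T[0,0,:] − Σₗ aₗ[0]bₗ[0]cₗ = [-1, -3, 1] − (0)·(-2)·[0, 2, -1] − (-1)·(-1)·[-1, 1, 1] = [0, -4, 0]. Then w[k] = R[0,0,k] / 2 for each k, giving w = [0, -4, 0] / 2 = [0, -2, 0].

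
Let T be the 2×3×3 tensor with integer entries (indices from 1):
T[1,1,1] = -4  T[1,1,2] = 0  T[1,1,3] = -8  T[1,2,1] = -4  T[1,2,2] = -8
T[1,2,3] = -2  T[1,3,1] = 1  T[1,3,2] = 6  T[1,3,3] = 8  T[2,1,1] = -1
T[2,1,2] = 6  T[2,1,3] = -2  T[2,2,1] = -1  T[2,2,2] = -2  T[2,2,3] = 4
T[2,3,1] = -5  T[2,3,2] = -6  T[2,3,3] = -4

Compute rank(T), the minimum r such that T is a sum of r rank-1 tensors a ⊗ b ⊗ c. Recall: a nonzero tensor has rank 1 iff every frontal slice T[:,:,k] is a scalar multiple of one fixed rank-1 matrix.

3

Lower bound: in the mode-3 unfolding of T (rows indexed by k, columns by (i,j)) the 3×3 minor on rows k ∈ {1, 2, 3}, columns (i,j) ∈ {(1,1), (1,2), (1,3)} is det [[-4, -4, 1], [0, -8, 6], [-8, -2, 8]] = 336 ≠ 0, so that unfolding has rank ≥ 3 and hence rank(T) ≥ 3 (CP rank is at least every unfolding rank, though it can be larger).
Upper bound: T is a sum of 3 rank-1 terms, T = [1, 1] ⊗ [2, -2, -1] ⊗ [1, 2, -1] + [1, 1] ⊗ [2, 0, 1] ⊗ [-2, 0, -1] + [2, -1] ⊗ [1, 1, -2] ⊗ [-1, -2, -2] (one valid choice — decompositions are not unique — normalised so each a, b is primitive with positive first nonzero entry; check it by expanding all entries), so rank(T) ≤ 3.
These bounds meet, so rank(T) = 3.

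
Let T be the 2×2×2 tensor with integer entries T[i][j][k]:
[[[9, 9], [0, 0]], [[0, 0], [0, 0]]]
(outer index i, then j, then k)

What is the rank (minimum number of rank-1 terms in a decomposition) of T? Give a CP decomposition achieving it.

Lower bound: T ≠ 0 (e.g. T[0,0,0] = 9), so rank(T) ≥ 1.
Upper bound: if T = a ⊗ b ⊗ c then every fibre of T is a multiple of the corresponding factor, so read the factors off the fibres through the nonzero entry T[0,0,0] = 9.
The mode-1 fibre T[:,0,0] = [9, 0] gives a = [1, 0] (primitive direction); the mode-2 fibre T[0,:,0] = [9, 0] gives b = [1, 0]; then c[k] = T[0,0,k] / (a[0]·b[0]) = [9, 9] / 1 = [9, 9].
Expanding [1, 0] ⊗ [1, 0] ⊗ [9, 9] reproduces all 8 entries of T, so T = [1, 0] ⊗ [1, 0] ⊗ [9, 9] and rank(T) ≤ 1.
These bounds meet, so rank(T) = 1.

rank(T) = 1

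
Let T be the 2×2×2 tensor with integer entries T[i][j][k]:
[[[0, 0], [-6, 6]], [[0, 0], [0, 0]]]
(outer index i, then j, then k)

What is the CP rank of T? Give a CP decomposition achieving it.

Lower bound: T ≠ 0 (e.g. T[0,1,0] = -6), so rank(T) ≥ 1.
Upper bound: if T = a ⊗ b ⊗ c then every fibre of T is a multiple of the corresponding factor, so read the factors off the fibres through the nonzero entry T[0,1,0] = -6.
The mode-1 fibre T[:,1,0] = [-6, 0] gives a = [1, 0] (primitive direction); the mode-2 fibre T[0,:,0] = [0, -6] gives b = [0, 1]; then c[k] = T[0,1,k] / (a[0]·b[1]) = [-6, 6] / 1 = [-6, 6].
Expanding [1, 0] ⊗ [0, 1] ⊗ [-6, 6] reproduces all 8 entries of T, so T = [1, 0] ⊗ [0, 1] ⊗ [-6, 6] and rank(T) ≤ 1.
These bounds meet, so rank(T) = 1.

rank(T) = 1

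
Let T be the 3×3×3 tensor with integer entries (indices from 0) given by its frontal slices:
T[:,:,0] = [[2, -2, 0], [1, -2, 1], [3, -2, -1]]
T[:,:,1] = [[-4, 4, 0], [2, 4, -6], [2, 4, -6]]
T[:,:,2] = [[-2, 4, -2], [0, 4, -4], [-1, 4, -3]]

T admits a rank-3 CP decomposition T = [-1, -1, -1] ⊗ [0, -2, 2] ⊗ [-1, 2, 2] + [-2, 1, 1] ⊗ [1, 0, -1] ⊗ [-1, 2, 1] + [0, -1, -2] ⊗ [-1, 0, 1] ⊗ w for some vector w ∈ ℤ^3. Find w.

Subtract the known terms from T to get the rank-1 residual R = [0, -1, -2] ⊗ [-1, 0, 1] ⊗ w, so R[i,j,k] = a[i]·b[j]·w[k]. Pick indices with nonzero a[1]·b[0] = (-1)·(-1) = 1. Only the fibre through (1,0,·) is needed: R[1,0,:] = T[1,0,:] − Σₗ aₗ[1]bₗ[0]cₗ = [1, 2, 0] − (-1)·(0)·[-1, 2, 2] − (1)·(1)·[-1, 2, 1] = [2, 0, -1]. Then w[k] = R[1,0,k] / 1 for each k, giving w = [2, 0, -1] / 1 = [2, 0, -1].

w = [2, 0, -1]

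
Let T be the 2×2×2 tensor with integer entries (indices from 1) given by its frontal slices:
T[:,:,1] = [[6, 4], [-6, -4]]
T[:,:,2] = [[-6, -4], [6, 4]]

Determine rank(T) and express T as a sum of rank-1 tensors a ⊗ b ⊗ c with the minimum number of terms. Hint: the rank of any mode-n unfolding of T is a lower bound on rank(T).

rank(T) = 1

Lower bound: T ≠ 0 (e.g. T[1,1,1] = 6), so rank(T) ≥ 1.
Upper bound: the mode-1 fibre T[:,1,1] = [6, -6] gives a = [1, -1] (primitive direction); the mode-2 fibre T[1,:,1] = [6, 4] gives b = [3, 2]; then c[k] = T[1,1,k] / (a[1]·b[1]) = [6, -6] / 3 = [2, -2].
Expanding [1, -1] ⊗ [3, 2] ⊗ [2, -2] reproduces all 8 entries of T, so T = [1, -1] ⊗ [3, 2] ⊗ [2, -2] and rank(T) ≤ 1.
These bounds meet, so rank(T) = 1.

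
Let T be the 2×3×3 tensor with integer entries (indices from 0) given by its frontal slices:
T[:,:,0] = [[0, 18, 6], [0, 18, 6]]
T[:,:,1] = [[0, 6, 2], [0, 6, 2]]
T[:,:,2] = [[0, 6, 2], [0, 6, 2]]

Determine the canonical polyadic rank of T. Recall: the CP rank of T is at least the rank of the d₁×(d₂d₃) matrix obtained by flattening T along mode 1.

Lower bound: T ≠ 0 (e.g. T[0,1,0] = 18), so rank(T) ≥ 1.
Upper bound: the mode-1 fibre T[:,1,0] = [18, 18] gives a = (1, 1) (primitive direction); the mode-2 fibre T[0,:,0] = [0, 18, 6] gives b = (0, 3, 1); then c[k] = T[0,1,k] / (a[0]·b[1]) = [18, 6, 6] / 3 = (6, 2, 2).
Expanding (1, 1) (x) (0, 3, 1) (x) (6, 2, 2) reproduces all 18 entries of T, so T = (1, 1) (x) (0, 3, 1) (x) (6, 2, 2) and rank(T) ≤ 1.
These bounds meet, so rank(T) = 1.

1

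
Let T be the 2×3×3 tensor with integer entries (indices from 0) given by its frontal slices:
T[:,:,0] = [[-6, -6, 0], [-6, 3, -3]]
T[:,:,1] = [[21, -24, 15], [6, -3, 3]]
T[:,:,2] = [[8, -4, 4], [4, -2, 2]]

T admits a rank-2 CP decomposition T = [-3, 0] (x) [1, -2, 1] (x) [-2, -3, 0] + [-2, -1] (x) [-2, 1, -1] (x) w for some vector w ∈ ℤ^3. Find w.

Subtract the known terms from T to get the rank-1 residual R = [-2, -1] (x) [-2, 1, -1] (x) w, so R[i,j,k] = a[i]·b[j]·w[k]. Pick indices with nonzero a[0]·b[0] = (-2)·(-2) = 4. Only the fibre through (0,0,·) is needed: R[0,0,:] = T[0,0,:] − Σₗ aₗ[0]bₗ[0]cₗ = [-6, 21, 8] − (-3)·(1)·[-2, -3, 0] = [-12, 12, 8]. Then w[k] = R[0,0,k] / 4 for each k, giving w = [-12, 12, 8] / 4 = [-3, 3, 2].

w = [-3, 3, 2]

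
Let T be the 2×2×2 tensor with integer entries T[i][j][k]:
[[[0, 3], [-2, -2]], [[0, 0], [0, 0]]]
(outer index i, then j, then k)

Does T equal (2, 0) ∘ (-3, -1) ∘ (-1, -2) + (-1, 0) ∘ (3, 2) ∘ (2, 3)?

Yes

Reconstruct entrywise from the claimed factors. For example, T[0,0,1] = 3 and Σₗ aₗ[0]bₗ[0]cₗ[1] = (2)·(-3)·(-2) + (-1)·(3)·(3) = 3; checking all 8 entries, every one matches. The claim holds.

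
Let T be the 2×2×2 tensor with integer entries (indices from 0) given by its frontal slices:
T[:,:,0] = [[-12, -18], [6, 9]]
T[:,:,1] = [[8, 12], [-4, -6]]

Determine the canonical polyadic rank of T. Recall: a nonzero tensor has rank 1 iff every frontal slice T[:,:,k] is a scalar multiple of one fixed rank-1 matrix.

1

Lower bound: T ≠ 0 (e.g. T[0,0,0] = -12), so rank(T) ≥ 1.
Upper bound: if T = a (x) b (x) c then every fibre of T is a multiple of the corresponding factor, so read the factors off the fibres through the nonzero entry T[0,0,0] = -12.
The mode-1 fibre T[:,0,0] = [-12, 6] gives a = (2, -1) (primitive direction); the mode-2 fibre T[0,:,0] = [-12, -18] gives b = (2, 3); then c[k] = T[0,0,k] / (a[0]·b[0]) = [-12, 8] / 4 = (-3, 2).
Expanding (2, -1) (x) (2, 3) (x) (-3, 2) reproduces all 8 entries of T, so T = (2, -1) (x) (2, 3) (x) (-3, 2) and rank(T) ≤ 1.
These bounds meet, so rank(T) = 1.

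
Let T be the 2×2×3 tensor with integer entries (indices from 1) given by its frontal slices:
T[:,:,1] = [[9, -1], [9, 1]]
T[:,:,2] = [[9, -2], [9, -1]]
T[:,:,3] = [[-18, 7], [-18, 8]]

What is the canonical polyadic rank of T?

2

Lower bound: the mode-1 unfolding of T (rows indexed by i, columns by (j,k) = (1,1), (1,2), (1,3), (2,1), (2,2), (2,3)) is [[9, 9, -18, -1, -2, 7], [9, 9, -18, 1, -1, 8]].
There the 2×2 minor on rows i ∈ {1, 2}, columns (j,k) ∈ {(1,1), (2,1)} is det [[9, -1], [9, 1]] = 18 ≠ 0, so this unfolding has rank ≥ 2; CP rank is at least every unfolding rank, so rank(T) ≥ 2. (This is only a lower bound: in general the CP rank may exceed every unfolding rank, so we still need to exhibit 2 rank-1 terms summing to T.)
Upper bound — finding two terms. Write S_k = T[:,:,k] for the frontal slices: S₁ = [[9, -1], [9, 1]], S₂ = [[9, -2], [9, -1]], S₃ = [[-18, 7], [-18, 8]].
If T = a₁ ∘ b₁ ∘ c₁ + a₂ ∘ b₂ ∘ c₂ then each S_k = c₁[k]·a₁b₁ᵀ + c₂[k]·a₂b₂ᵀ. S₁ and S₂ are linearly independent, so a₁b₁ᵀ and a₂b₂ᵀ must span the same plane of matrices: they are the rank-1 matrices of the form x·S₁ + y·S₂.
det(x·S₁ + y·S₂) is 18·x² + 27·xy + 9·y² = 9·(x + y)(2·x + y), vanishing at (x:y) = (1:-1) and (1:-2).
M₁ = S₁ − S₂ = [[0, 1], [0, 2]] = [1, 2][0, 1]ᵀ and M₂ = S₁ − 2·S₂ = [[-9, 3], [-9, 3]] = (-3)·[1, 1][3, -1]ᵀ, so take a₁ = [1, 2], b₁ = [0, 1], a₂ = [1, 1], b₂ = [3, -1].
Each slice is an integer combination of E₁ = a₁b₁ᵀ and E₂ = a₂b₂ᵀ: S₁ = 2·E₁ + 3·E₂, S₂ = E₁ + 3·E₂, S₃ = E₁ − 6·E₂; reading off coefficients, c₁ = [2, 1, 1] and c₂ = [3, 3, -6].
Hence T = [1, 2] ∘ [0, 1] ∘ [2, 1, 1] + [1, 1] ∘ [3, -1] ∘ [3, 3, -6], so rank(T) ≤ 2.
These bounds meet, so rank(T) = 2.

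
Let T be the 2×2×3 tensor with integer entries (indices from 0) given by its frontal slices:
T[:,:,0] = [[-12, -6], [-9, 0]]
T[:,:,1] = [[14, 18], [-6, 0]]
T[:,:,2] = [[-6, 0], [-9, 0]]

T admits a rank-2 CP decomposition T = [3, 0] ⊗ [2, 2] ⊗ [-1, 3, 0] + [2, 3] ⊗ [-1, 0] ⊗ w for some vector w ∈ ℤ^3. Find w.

w = [3, 2, 3]

Subtract the known terms from T to get the rank-1 residual R = [2, 3] ⊗ [-1, 0] ⊗ w, so R[i,j,k] = a[i]·b[j]·w[k]. Pick indices with nonzero a[0]·b[0] = (2)·(-1) = -2. Only the fibre through (0,0,·) is needed: R[0,0,:] = T[0,0,:] − Σₗ aₗ[0]bₗ[0]cₗ = [-12, 14, -6] − (3)·(2)·[-1, 3, 0] = [-6, -4, -6]. Then w[k] = R[0,0,k] / -2 for each k, giving w = [-6, -4, -6] / -2 = [3, 2, 3].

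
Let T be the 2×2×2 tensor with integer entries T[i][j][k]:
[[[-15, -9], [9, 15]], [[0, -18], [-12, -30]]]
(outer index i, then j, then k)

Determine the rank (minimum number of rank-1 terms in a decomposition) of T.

2

Lower bound: the mode-2 unfolding of T (rows indexed by j, columns by (i,k) = (0,0), (0,1), (1,0), (1,1)) is [[-15, -9, 0, -18], [9, 15, -12, -30]].
There the 2×2 minor on rows j ∈ {0, 1}, columns (i,k) ∈ {(0,0), (0,1)} is det [[-15, -9], [9, 15]] = -144 ≠ 0, so this unfolding has rank ≥ 2; CP rank is at least every unfolding rank, so rank(T) ≥ 2. (This is only a lower bound: in general the CP rank may exceed every unfolding rank, so we still need to exhibit 2 rank-1 terms summing to T.)
Upper bound — finding two terms. Write S_k = T[:,:,k] for the frontal slices: S₀ = [[-15, 9], [0, -12]], S₁ = [[-9, 15], [-18, -30]].
If T = a₁ ⊗ b₁ ⊗ c₁ + a₂ ⊗ b₂ ⊗ c₂ then each S_k = c₁[k]·a₁b₁ᵀ + c₂[k]·a₂b₂ᵀ. S₀ and S₁ are linearly independent, so a₁b₁ᵀ and a₂b₂ᵀ must span the same plane of matrices: they are the rank-1 matrices of the form x·S₀ + y·S₁.
det(x·S₀ + y·S₁) is 180·x² + 720·xy + 540·y² = 180·(x + 3·y)(x + y), vanishing at (x:y) = (3:-1) and (1:-1).
M₁ = 3·S₀ − S₁ = [[-36, 12], [18, -6]] = (-6)·[2, -1][3, -1]ᵀ and M₂ = S₀ − S₁ = [[-6, -6], [18, 18]] = (-6)·[1, -3][1, 1]ᵀ, so take a₁ = [2, -1], b₁ = [3, -1], a₂ = [1, -3], b₂ = [1, 1].
Each slice is an integer combination of E₁ = a₁b₁ᵀ and E₂ = a₂b₂ᵀ: S₀ = −3·E₁ + 3·E₂, S₁ = −3·E₁ + 9·E₂; reading off coefficients, c₁ = [-3, -3] and c₂ = [3, 9].
Hence T = [2, -1] ⊗ [3, -1] ⊗ [-3, -3] + [1, -3] ⊗ [1, 1] ⊗ [3, 9], so rank(T) ≤ 2.
These bounds meet, so rank(T) = 2.
Check entry T[1,0,1] = -18: (-1)·(3)·(-3) + (-3)·(1)·(9) = -18.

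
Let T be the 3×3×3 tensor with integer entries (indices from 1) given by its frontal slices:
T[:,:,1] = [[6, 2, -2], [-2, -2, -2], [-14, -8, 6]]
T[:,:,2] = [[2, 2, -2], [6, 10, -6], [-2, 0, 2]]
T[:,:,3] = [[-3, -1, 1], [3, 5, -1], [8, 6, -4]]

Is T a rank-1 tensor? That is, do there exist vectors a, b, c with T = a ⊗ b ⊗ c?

The mode-2 unfolding of T (rows indexed by j, columns by (i,k) = (1,1), (1,2), (1,3), (2,1), (2,2), (2,3), (3,1), (3,2), (3,3)) is [[6, 2, -3, -2, 6, 3, -14, -2, 8], [2, 2, -1, -2, 10, 5, -8, 0, 6], [-2, -2, 1, -2, -6, -1, 6, 2, -4]].
There the 3×3 minor on rows j ∈ {1, 2, 3}, columns (i,k) ∈ {(1,1), (1,2), (2,1)} is det [[6, 2, -2], [2, 2, -2], [-2, -2, -2]] = -32 ≠ 0, so this unfolding has rank ≥ 3; CP rank is at least every unfolding rank, so rank(T) ≥ 3.
In particular rank(T) ≥ 3 > 1, so T is not rank-1.

No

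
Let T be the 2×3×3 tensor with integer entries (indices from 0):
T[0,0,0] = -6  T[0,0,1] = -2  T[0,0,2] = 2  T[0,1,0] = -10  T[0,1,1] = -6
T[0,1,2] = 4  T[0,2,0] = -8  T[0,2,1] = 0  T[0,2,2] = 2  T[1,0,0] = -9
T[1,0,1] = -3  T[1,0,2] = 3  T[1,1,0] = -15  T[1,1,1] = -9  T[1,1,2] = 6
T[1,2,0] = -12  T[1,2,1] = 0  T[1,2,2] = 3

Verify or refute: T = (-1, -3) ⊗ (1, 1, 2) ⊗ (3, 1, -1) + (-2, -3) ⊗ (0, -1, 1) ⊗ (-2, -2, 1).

No

Reconstruct entry (0,0,0) from the claimed factors: Σₗ aₗ[0]bₗ[0]cₗ[0] = (-1)·(1)·(3) + (-2)·(0)·(-2) = -3, but T[0,0,0] = -6. The claim is false.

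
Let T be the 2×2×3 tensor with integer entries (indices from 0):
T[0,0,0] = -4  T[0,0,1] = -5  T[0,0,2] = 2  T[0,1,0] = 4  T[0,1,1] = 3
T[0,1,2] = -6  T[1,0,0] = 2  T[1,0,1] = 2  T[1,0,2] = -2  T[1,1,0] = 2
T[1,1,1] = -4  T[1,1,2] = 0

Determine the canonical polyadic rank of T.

Lower bound: the mode-3 unfolding of T (rows indexed by k, columns by (i,j) = (0,0), (0,1), (1,0), (1,1)) is [[-4, 4, 2, 2], [-5, 3, 2, -4], [2, -6, -2, 0]].
There the 3×3 minor on rows k ∈ {0, 1, 2}, columns (i,j) ∈ {(0,0), (0,1), (1,1)} is det [[-4, 4, 2], [-5, 3, -4], [2, -6, 0]] = 112 ≠ 0, so this unfolding has rank ≥ 3; CP rank is at least every unfolding rank, so rank(T) ≥ 3. (Flattening ranks never certify an upper bound on CP rank; for that we must actually write T with 3 rank-1 terms.)
Upper bound: T is a sum of 3 rank-1 terms, T = [0, 1] ⊗ [0, 1] ⊗ [4, -2, -2] + [1, 0] ⊗ [1, 1] ⊗ [0, -1, -2] + [2, -1] ⊗ [1, -1] ⊗ [-2, -2, 2] (one valid choice — decompositions are not unique — normalised so each a, b is primitive with positive first nonzero entry; check it by expanding all entries), so rank(T) ≤ 3.
These bounds meet, so rank(T) = 3.

3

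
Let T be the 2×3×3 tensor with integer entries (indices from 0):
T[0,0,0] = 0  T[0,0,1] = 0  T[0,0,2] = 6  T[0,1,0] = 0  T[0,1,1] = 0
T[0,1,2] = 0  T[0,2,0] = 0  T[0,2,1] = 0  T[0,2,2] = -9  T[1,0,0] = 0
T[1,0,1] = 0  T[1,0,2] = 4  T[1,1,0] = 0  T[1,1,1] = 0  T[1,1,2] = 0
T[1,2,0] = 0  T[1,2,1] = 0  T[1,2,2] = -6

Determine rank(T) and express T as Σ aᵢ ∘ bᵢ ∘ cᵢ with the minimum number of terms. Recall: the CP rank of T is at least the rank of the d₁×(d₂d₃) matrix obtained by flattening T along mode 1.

Lower bound: T ≠ 0 (e.g. T[0,0,2] = 6), so rank(T) ≥ 1.
Upper bound: if T = a ∘ b ∘ c then every fibre of T is a multiple of the corresponding factor, so read the factors off the fibres through the nonzero entry T[0,0,2] = 6.
The mode-1 fibre T[:,0,2] = [6, 4] gives a = [3, 2] (primitive direction); the mode-2 fibre T[0,:,2] = [6, 0, -9] gives b = [2, 0, -3]; then c[k] = T[0,0,k] / (a[0]·b[0]) = [0, 0, 6] / 6 = [0, 0, 1].
Expanding [3, 2] ∘ [2, 0, -3] ∘ [0, 0, 1] reproduces all 18 entries of T, so T = [3, 2] ∘ [2, 0, -3] ∘ [0, 0, 1] and rank(T) ≤ 1.
These bounds meet, so rank(T) = 1.

rank(T) = 1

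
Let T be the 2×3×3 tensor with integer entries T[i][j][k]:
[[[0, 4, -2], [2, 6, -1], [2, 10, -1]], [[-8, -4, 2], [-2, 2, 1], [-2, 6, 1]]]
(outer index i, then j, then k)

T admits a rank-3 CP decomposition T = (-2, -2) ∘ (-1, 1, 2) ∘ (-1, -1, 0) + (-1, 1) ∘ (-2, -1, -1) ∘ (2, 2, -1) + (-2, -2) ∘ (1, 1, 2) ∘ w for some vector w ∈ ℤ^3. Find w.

Subtract the known terms from T to get the rank-1 residual R = (-2, -2) ∘ (1, 1, 2) ∘ w, so R[i,j,k] = a[i]·b[j]·w[k]. Pick indices with nonzero a[0]·b[0] = (-2)·(1) = -2. Only the fibre through (0,0,·) is needed: R[0,0,:] = T[0,0,:] − Σₗ aₗ[0]bₗ[0]cₗ = [0, 4, -2] − (-2)·(-1)·(-1, -1, 0) − (-1)·(-2)·(2, 2, -1) = [-2, 2, 0]. Then w[k] = R[0,0,k] / -2 for each k, giving w = [-2, 2, 0] / -2 = (1, -1, 0).

w = (1, -1, 0)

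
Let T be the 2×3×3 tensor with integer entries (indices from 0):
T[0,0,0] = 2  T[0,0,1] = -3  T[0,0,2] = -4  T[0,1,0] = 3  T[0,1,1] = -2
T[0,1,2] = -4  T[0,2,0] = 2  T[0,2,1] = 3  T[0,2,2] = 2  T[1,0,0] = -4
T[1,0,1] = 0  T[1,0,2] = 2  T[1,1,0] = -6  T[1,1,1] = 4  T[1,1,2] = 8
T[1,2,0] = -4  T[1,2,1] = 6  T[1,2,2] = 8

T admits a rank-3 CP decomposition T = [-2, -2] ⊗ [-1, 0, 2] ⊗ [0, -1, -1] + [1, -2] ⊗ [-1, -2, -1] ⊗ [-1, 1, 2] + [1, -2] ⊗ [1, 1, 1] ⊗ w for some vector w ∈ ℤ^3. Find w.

w = [1, 0, 0]

Subtract the known terms from T to get the rank-1 residual R = [1, -2] ⊗ [1, 1, 1] ⊗ w, so R[i,j,k] = a[i]·b[j]·w[k]. Pick indices with nonzero a[0]·b[0] = (1)·(1) = 1. Only the fibre through (0,0,·) is needed: R[0,0,:] = T[0,0,:] − Σₗ aₗ[0]bₗ[0]cₗ = [2, -3, -4] − (-2)·(-1)·[0, -1, -1] − (1)·(-1)·[-1, 1, 2] = [1, 0, 0]. Then w[k] = R[0,0,k] / 1 for each k, giving w = [1, 0, 0] / 1 = [1, 0, 0].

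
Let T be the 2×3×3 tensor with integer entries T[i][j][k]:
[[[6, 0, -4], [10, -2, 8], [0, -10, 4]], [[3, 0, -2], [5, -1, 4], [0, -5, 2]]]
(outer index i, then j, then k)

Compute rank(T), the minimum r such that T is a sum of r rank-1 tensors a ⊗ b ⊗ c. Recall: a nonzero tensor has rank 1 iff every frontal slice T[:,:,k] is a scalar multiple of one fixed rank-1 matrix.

Lower bound: in the mode-2 unfolding of T (rows indexed by j, columns by (i,k)) the 3×3 minor on rows j ∈ {0, 1, 2}, columns (i,k) ∈ {(0,0), (0,1), (0,2)} is det [[6, 0, -4], [10, -2, 8], [0, -10, 4]] = 832 ≠ 0, so that unfolding has rank ≥ 3 and hence rank(T) ≥ 3 (CP rank is at least every unfolding rank, though it can be larger).
Upper bound: T is a sum of 3 rank-1 terms, T = [2, 1] ⊗ [0, 1, 1] ⊗ [2, -4, 2] + [2, 1] ⊗ [1, -1, 0] ⊗ [1, -1, -2] + [2, 1] ⊗ [1, 2, -1] ⊗ [2, 1, 0] (one valid choice — decompositions are not unique — normalised so each a, b is primitive with positive first nonzero entry; check it by expanding all entries), so rank(T) ≤ 3.
These bounds meet, so rank(T) = 3.

3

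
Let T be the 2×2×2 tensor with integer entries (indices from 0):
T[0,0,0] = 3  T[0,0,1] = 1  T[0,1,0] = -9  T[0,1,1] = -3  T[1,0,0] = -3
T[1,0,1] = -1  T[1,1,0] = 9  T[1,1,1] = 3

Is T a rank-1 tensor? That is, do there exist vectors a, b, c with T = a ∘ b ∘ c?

Yes

If T = a ∘ b ∘ c then every fibre of T is a multiple of the corresponding factor, so read the factors off the fibres through the nonzero entry T[0,0,0] = 3.
The mode-1 fibre T[:,0,0] = [3, -3] gives a = [1, -1] (primitive direction); the mode-2 fibre T[0,:,0] = [3, -9] gives b = [1, -3]; then c[k] = T[0,0,k] / (a[0]·b[0]) = [3, 1] / 1 = [3, 1].
Expanding [1, -1] ∘ [1, -3] ∘ [3, 1] reproduces all 8 entries of T, so T = [1, -1] ∘ [1, -3] ∘ [3, 1] and rank(T) ≤ 1.
Equivalently every frontal slice T[:,:,k] is c[k] times the rank-1 matrix [1, -1] ∘ [1, -3]. So T has rank 1 (it is nonzero).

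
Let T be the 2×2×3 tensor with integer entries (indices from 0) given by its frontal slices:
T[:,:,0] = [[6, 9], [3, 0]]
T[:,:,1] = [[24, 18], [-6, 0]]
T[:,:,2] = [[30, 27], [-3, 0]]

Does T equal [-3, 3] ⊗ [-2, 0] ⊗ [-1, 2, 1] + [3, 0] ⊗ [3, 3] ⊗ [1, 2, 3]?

Reconstruct entry (0,0,0) from the claimed factors: Σₗ aₗ[0]bₗ[0]cₗ[0] = (-3)·(-2)·(-1) + (3)·(3)·(1) = 3, but T[0,0,0] = 6. The claim is false.

No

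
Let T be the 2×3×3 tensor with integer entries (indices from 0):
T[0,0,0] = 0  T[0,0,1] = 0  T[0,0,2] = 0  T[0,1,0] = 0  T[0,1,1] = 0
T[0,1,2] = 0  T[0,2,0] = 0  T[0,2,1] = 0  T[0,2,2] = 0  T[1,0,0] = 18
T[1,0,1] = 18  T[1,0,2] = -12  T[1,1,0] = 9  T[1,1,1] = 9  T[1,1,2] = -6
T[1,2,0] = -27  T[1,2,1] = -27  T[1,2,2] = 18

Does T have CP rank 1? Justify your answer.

If T = a (x) b (x) c then every fibre of T is a multiple of the corresponding factor, so read the factors off the fibres through the nonzero entry T[1,0,0] = 18.
The mode-1 fibre T[:,0,0] = [0, 18] gives a = (0, 1) (primitive direction); the mode-2 fibre T[1,:,0] = [18, 9, -27] gives b = (2, 1, -3); then c[k] = T[1,0,k] / (a[1]·b[0]) = [18, 18, -12] / 2 = (9, 9, -6).
Expanding (0, 1) (x) (2, 1, -3) (x) (9, 9, -6) reproduces all 18 entries of T, so T = (0, 1) (x) (2, 1, -3) (x) (9, 9, -6) and rank(T) ≤ 1.
Equivalently every frontal slice T[:,:,k] is c[k] times the rank-1 matrix (0, 1) (x) (2, 1, -3). So T has rank 1 (it is nonzero).

Yes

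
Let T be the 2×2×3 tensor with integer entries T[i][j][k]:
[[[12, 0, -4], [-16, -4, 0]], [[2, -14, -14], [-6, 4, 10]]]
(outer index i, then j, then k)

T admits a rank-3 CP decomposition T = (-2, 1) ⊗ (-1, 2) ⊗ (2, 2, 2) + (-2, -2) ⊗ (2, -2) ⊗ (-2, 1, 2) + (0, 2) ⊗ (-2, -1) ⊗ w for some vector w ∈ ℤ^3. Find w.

w = (1, 2, 1)

Subtract the known terms from T to get the rank-1 residual R = (0, 2) ⊗ (-2, -1) ⊗ w, so R[i,j,k] = a[i]·b[j]·w[k]. Pick indices with nonzero a[1]·b[0] = (2)·(-2) = -4. Only the fibre through (1,0,·) is needed: R[1,0,:] = T[1,0,:] − Σₗ aₗ[1]bₗ[0]cₗ = [2, -14, -14] − (1)·(-1)·(2, 2, 2) − (-2)·(2)·(-2, 1, 2) = [-4, -8, -4]. Then w[k] = R[1,0,k] / -4 for each k, giving w = [-4, -8, -4] / -4 = (1, 2, 1).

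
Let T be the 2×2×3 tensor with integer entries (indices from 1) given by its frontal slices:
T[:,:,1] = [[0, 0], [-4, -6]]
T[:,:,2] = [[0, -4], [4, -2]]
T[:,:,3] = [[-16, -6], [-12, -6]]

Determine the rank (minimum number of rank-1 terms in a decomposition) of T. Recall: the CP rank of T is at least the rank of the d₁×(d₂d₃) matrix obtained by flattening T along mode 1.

Lower bound: the mode-3 unfolding of T (rows indexed by k, columns by (i,j) = (1,1), (1,2), (2,1), (2,2)) is [[0, 0, -4, -6], [0, -4, 4, -2], [-16, -6, -12, -6]].
There the 3×3 minor on rows k ∈ {1, 2, 3}, columns (i,j) ∈ {(1,1), (1,2), (2,1)} is det [[0, 0, -4], [0, -4, 4], [-16, -6, -12]] = 256 ≠ 0, so this unfolding has rank ≥ 3; CP rank is at least every unfolding rank, so rank(T) ≥ 3. (This is only a lower bound: in general the CP rank may exceed every unfolding rank, so we still need to exhibit 3 rank-1 terms summing to T.)
Upper bound: T is a sum of 3 rank-1 terms, T = [1, 1] ⊗ [1, 0] ⊗ [-8, 8, -8] + [1, 2] ⊗ [0, 1] ⊗ [-4, 0, -2] + [2, 1] ⊗ [2, 1] ⊗ [2, -2, -2] (one valid choice — decompositions are not unique — normalised so each a, b is primitive with positive first nonzero entry; check it by expanding all entries), so rank(T) ≤ 3.
These bounds meet, so rank(T) = 3.

3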